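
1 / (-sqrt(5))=-sqrt(5) / 5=-0.45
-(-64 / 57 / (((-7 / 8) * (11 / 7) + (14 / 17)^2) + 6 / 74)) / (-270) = 2737408 / 405303345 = 0.01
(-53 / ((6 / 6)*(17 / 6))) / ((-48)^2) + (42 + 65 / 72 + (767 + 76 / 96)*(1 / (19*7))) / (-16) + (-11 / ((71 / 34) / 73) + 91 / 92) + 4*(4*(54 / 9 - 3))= -1440195992065 / 4253429376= -338.60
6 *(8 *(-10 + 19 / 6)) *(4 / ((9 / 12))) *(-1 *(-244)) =-1280512 / 3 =-426837.33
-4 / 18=-2 / 9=-0.22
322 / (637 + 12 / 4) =161 / 320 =0.50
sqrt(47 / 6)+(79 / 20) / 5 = 79 / 100+sqrt(282) / 6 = 3.59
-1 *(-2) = 2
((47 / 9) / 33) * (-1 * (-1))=47 / 297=0.16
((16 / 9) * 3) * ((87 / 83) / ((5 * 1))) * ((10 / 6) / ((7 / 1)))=464 / 1743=0.27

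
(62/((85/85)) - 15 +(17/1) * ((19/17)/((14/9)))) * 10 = 4145/7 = 592.14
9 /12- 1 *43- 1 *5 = -47.25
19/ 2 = 9.50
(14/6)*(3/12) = 7/12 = 0.58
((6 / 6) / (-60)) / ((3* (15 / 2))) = -1 / 1350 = -0.00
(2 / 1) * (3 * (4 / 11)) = 24 / 11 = 2.18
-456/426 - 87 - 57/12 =-26361/284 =-92.82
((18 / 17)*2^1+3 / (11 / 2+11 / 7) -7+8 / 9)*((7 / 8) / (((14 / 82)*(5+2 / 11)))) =-246287 / 69768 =-3.53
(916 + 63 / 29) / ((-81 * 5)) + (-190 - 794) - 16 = -11771627 / 11745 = -1002.27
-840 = -840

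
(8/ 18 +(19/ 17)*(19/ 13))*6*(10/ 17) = 82660/ 11271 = 7.33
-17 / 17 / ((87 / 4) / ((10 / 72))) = -5 / 783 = -0.01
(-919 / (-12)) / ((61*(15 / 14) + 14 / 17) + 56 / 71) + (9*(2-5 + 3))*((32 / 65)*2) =7764631 / 6789894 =1.14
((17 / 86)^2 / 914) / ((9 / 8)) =289 / 7604937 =0.00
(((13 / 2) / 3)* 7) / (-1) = -91 / 6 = -15.17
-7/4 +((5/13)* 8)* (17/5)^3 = 154941/1300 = 119.19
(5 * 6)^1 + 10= 40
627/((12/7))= 1463/4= 365.75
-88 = -88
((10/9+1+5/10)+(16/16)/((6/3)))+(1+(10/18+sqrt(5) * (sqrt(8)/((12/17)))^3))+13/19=305/57+4913 * sqrt(10)/108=149.21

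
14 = 14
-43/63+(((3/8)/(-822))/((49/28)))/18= -47129/69048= -0.68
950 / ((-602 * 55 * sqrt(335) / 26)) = -0.04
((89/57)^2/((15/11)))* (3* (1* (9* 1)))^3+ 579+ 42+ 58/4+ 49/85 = 2198664979/61370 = 35826.38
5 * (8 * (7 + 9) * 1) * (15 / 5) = 1920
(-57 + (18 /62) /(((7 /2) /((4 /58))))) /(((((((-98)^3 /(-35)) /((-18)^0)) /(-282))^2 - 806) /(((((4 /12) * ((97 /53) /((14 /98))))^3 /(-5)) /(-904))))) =-59053378195820575 /498365208811503546928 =-0.00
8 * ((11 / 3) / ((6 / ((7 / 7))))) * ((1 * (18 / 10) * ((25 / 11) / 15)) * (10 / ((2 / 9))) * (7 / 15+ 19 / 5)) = 256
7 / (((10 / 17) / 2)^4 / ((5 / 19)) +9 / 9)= 584647 / 85896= 6.81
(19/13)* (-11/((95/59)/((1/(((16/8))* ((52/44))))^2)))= -78529/43940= -1.79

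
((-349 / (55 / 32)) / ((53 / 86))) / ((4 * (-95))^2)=-60028 / 26307875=-0.00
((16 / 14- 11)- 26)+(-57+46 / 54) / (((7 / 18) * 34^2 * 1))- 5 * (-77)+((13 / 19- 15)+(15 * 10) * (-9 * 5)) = -739754408 / 115311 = -6415.30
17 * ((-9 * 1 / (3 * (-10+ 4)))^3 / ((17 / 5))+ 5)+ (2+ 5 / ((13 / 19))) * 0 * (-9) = 85.62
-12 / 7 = -1.71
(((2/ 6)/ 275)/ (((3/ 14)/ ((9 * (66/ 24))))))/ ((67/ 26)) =91/ 1675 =0.05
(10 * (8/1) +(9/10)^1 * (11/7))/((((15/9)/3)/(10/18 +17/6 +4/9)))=393231/700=561.76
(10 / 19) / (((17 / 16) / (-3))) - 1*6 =-2418 / 323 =-7.49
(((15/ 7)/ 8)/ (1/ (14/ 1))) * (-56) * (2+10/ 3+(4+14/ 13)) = -28420/ 13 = -2186.15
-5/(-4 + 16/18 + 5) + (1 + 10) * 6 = 1077/17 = 63.35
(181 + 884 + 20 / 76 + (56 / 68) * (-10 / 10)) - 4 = 342522 / 323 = 1060.44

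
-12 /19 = -0.63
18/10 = 9/5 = 1.80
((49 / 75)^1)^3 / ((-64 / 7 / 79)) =-65059897 / 27000000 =-2.41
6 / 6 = 1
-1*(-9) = 9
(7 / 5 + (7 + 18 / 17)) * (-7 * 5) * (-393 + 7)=2172408 / 17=127788.71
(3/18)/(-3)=-1/18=-0.06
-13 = -13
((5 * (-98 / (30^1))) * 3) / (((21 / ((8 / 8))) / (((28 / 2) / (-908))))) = 49 / 1362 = 0.04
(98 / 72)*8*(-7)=-686 / 9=-76.22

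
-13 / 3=-4.33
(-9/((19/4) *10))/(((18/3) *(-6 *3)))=0.00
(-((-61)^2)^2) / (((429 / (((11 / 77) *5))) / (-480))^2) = -8861338240000 / 1002001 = -8843642.11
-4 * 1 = -4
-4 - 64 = -68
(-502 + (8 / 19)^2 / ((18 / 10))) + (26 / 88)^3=-138900536699 / 276762816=-501.88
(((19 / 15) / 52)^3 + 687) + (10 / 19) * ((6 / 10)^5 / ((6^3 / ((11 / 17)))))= 526517921798581 / 766401480000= 687.00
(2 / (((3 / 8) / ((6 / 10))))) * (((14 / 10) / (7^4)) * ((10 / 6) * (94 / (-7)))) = -1504 / 36015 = -0.04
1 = 1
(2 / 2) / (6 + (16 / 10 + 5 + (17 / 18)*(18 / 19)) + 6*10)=0.01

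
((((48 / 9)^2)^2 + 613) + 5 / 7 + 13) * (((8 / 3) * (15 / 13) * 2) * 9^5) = 3652173360 / 7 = 521739051.43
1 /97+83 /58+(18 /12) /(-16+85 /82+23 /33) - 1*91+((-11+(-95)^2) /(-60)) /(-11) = -272380728058 /3583663545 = -76.01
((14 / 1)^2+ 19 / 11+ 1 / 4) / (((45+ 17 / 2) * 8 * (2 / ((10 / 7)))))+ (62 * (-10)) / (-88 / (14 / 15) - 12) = 2437585 / 395472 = 6.16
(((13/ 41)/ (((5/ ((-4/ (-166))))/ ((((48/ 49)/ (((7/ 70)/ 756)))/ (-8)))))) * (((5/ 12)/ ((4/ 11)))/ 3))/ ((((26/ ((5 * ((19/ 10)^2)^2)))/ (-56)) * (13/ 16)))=103214232/ 1105975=93.32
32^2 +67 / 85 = 87107 / 85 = 1024.79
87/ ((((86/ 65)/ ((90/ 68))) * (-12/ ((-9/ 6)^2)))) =-16.32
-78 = -78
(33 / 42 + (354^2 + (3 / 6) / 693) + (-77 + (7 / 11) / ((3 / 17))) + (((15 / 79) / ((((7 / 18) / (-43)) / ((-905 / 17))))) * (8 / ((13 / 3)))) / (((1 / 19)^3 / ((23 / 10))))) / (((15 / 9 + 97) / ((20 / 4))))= 1976758749487745 / 1193776584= 1655886.68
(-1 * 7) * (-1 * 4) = 28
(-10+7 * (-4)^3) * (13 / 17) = -5954 / 17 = -350.24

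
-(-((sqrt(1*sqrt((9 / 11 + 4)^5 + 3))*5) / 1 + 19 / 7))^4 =-(2299 + 35*11^(3 / 4)*418678646^(1 / 4))^4 / 514675673281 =-2178145.00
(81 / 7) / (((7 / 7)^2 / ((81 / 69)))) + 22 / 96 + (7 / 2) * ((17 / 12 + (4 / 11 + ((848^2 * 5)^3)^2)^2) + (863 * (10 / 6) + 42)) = 15277807522556828893059250974871289420806177623900501475604164561481026278265598832409 / 935088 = 16338363365326930613011020000000000000000000000000000000000000000000000000000000.00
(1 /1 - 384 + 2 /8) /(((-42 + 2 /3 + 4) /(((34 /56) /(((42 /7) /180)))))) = 1171215 /6272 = 186.74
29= 29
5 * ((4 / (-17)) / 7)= -20 / 119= -0.17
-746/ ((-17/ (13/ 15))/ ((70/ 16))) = 33943/ 204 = 166.39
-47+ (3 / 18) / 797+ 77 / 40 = -4310953 / 95640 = -45.07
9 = 9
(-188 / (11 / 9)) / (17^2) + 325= 1031483 / 3179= 324.47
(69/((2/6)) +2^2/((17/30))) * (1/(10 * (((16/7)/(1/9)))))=8491/8160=1.04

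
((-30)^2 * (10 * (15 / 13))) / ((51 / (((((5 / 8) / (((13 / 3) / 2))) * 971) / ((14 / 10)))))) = 819281250 / 20111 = 40737.97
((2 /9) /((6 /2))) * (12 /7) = 8 /63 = 0.13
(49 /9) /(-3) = -49 /27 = -1.81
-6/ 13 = -0.46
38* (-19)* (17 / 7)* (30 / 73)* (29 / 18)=-1779730 / 1533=-1160.95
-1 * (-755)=755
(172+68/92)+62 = 5399/23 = 234.74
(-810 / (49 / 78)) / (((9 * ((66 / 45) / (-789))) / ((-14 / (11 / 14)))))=-166163400 / 121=-1373251.24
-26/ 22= -13/ 11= -1.18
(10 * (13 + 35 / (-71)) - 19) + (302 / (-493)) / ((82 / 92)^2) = 6195816951 / 58840043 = 105.30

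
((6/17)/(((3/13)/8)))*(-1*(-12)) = 2496/17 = 146.82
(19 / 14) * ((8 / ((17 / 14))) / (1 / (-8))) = -1216 / 17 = -71.53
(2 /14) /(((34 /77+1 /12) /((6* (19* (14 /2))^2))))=14009688 /485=28885.95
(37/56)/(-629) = -1/952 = -0.00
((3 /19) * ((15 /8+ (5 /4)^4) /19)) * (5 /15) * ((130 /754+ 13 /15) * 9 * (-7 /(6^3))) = -0.00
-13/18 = -0.72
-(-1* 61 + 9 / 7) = 418 / 7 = 59.71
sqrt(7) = 2.65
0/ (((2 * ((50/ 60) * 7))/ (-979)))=0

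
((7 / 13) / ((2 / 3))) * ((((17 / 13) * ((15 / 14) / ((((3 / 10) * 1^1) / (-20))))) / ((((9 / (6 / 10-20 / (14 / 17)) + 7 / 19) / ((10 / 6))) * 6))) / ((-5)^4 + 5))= 33470875 / 11626524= 2.88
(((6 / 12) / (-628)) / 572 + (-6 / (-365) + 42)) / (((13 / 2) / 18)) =116.35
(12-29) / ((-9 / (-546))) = -3094 / 3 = -1031.33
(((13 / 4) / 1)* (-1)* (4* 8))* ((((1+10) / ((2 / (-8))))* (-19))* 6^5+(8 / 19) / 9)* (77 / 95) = -547977834.34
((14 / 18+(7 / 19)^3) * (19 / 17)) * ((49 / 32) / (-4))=-625975 / 1767456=-0.35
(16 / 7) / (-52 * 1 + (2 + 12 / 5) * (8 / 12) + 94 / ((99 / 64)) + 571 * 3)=7920 / 5976089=0.00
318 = 318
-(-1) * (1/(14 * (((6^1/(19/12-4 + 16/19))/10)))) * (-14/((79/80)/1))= 35900/13509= 2.66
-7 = -7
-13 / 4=-3.25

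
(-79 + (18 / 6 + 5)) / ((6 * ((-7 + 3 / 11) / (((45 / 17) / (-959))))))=-11715 / 2412844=-0.00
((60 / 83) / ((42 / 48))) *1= 480 / 581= 0.83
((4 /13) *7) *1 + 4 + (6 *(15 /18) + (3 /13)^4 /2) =637211 /57122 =11.16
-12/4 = -3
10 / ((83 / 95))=950 / 83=11.45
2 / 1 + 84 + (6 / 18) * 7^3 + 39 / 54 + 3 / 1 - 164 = 721 / 18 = 40.06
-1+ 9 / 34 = -25 / 34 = -0.74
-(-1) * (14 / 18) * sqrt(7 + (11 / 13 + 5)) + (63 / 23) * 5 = 7 * sqrt(2171) / 117 + 315 / 23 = 16.48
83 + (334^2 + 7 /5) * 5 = 557870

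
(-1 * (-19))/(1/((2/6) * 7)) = 133/3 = 44.33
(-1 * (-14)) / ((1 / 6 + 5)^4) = 18144 / 923521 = 0.02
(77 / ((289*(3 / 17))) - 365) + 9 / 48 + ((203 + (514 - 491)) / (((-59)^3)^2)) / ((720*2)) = -11723090719258619 / 32268108235365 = -363.30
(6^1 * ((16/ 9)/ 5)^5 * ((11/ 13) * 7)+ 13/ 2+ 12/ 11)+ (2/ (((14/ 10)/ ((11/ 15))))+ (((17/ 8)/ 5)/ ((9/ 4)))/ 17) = 544999952333/ 61570884375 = 8.85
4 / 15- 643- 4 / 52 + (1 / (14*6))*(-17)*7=-167499 / 260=-644.23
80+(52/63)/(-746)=1879894/23499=80.00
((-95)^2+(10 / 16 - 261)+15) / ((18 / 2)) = 70237 / 72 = 975.51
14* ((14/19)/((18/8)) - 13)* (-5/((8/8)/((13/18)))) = 985985/1539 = 640.67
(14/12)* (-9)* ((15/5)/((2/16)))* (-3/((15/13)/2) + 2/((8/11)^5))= -23894073/20480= -1166.70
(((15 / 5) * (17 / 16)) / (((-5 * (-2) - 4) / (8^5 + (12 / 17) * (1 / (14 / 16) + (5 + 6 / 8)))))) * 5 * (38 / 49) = 67510.43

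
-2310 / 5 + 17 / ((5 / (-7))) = -2429 / 5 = -485.80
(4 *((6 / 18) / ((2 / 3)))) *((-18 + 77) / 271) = 0.44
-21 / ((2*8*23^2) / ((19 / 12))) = -0.00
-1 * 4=-4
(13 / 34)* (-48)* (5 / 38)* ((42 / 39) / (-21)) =0.12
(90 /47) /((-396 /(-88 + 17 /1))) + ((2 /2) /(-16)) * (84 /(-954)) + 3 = 2202271 /657624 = 3.35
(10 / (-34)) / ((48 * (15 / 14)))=-0.01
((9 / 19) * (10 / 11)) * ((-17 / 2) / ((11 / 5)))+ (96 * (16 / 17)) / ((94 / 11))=16365777 / 1836901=8.91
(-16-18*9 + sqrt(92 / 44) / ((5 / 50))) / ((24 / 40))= -890 / 3 + 50*sqrt(253) / 33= -272.57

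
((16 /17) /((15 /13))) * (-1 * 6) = -416 /85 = -4.89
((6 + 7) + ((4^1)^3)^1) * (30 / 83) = 2310 / 83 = 27.83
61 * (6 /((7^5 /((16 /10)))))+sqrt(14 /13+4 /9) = 2928 /84035+sqrt(2314) /39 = 1.27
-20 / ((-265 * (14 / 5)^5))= 3125 / 7126168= 0.00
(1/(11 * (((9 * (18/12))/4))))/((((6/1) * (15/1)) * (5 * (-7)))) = -4/467775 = -0.00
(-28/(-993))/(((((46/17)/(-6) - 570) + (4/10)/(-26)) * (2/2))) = -7735/156488194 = -0.00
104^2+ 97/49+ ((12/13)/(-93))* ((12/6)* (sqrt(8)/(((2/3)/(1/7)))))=530081/49 - 24* sqrt(2)/2821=10817.97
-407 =-407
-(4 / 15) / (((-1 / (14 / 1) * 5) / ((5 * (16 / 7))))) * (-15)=-128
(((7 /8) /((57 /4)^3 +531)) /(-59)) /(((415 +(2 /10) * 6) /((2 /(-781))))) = 0.00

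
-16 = -16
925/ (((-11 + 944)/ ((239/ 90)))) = 44215/ 16794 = 2.63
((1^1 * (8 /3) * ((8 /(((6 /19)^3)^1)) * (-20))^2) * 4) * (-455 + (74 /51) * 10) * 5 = -67640685866560000 /111537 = -606441681832.58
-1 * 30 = -30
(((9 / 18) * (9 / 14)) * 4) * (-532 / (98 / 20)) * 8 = -1116.73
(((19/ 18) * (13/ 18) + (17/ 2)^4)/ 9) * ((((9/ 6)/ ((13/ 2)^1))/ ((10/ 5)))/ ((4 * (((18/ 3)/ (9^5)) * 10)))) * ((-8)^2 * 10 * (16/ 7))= 2192245236/ 91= 24090606.99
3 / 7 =0.43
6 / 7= 0.86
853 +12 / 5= 855.40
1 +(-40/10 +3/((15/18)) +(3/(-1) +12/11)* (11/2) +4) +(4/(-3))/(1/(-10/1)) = 223/30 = 7.43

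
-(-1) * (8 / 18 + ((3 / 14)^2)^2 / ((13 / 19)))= 2011483 / 4494672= 0.45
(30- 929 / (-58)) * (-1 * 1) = -2669 / 58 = -46.02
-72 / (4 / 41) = -738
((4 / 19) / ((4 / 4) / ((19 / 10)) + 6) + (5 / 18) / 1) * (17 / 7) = 2941 / 3906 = 0.75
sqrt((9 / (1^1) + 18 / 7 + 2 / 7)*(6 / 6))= sqrt(581) / 7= 3.44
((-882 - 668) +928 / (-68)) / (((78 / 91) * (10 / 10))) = -93037 / 51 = -1824.25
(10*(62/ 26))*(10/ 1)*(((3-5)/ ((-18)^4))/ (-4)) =775/ 682344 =0.00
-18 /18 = -1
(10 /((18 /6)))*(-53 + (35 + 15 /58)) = -1715 /29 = -59.14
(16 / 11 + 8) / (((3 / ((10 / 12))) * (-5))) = -52 / 99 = -0.53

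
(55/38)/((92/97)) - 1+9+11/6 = 119137/10488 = 11.36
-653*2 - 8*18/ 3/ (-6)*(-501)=-5314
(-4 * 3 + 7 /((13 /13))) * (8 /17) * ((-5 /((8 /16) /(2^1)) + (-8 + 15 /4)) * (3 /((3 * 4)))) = 485 /34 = 14.26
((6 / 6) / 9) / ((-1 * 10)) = -0.01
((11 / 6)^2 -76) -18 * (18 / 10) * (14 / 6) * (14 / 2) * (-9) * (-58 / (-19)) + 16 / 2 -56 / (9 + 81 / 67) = 49483807 / 3420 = 14468.95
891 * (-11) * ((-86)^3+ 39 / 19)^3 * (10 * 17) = 2940776166954271515627656250 / 6859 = 428747072015493733142973.60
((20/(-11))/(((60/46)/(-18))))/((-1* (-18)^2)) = -23/297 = -0.08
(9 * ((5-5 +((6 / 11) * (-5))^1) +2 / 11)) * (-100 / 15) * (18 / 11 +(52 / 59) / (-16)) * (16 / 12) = 2298800 / 7139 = 322.01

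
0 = 0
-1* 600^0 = -1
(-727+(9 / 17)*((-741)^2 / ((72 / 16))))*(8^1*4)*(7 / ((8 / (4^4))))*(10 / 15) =15566071808 / 51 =305217094.27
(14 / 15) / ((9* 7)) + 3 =407 / 135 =3.01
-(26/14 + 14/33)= -527/231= -2.28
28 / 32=7 / 8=0.88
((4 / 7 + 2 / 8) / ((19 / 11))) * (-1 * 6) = -759 / 266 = -2.85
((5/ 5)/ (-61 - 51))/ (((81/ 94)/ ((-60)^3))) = 47000/ 21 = 2238.10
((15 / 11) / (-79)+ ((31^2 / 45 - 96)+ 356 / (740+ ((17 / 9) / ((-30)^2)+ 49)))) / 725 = -18546452077382 / 181189686731625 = -0.10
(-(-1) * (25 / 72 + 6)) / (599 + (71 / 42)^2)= 22393 / 2123354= 0.01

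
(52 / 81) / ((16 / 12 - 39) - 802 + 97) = -13 / 15039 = -0.00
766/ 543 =1.41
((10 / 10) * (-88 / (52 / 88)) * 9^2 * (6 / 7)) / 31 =-940896 / 2821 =-333.53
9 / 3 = 3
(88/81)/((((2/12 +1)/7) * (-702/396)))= -3872/1053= -3.68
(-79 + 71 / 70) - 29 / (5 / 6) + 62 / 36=-6997 / 63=-111.06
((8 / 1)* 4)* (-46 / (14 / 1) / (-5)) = 736 / 35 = 21.03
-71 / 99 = -0.72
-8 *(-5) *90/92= 900/23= 39.13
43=43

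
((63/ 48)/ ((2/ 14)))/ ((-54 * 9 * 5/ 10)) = -49/ 1296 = -0.04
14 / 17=0.82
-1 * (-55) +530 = 585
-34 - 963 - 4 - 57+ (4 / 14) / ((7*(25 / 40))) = -259194 / 245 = -1057.93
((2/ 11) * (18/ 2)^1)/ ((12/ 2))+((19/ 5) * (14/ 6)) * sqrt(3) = 3/ 11+133 * sqrt(3)/ 15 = 15.63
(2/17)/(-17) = -0.01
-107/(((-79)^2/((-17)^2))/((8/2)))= -123692/6241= -19.82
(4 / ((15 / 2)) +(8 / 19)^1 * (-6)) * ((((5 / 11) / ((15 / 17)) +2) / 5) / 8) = -5893 / 47025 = -0.13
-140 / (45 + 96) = -140 / 141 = -0.99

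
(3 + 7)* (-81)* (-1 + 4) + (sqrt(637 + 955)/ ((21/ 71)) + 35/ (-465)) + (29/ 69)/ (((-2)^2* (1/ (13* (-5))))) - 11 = -6981425/ 2852 + 142* sqrt(398)/ 21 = -2313.01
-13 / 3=-4.33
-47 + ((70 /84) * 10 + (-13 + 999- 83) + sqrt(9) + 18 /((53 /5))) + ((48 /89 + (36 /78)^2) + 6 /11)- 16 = 22474590830 /26306709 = 854.33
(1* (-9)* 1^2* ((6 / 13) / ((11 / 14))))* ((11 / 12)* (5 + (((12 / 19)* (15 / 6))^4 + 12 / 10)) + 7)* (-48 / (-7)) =-62088889392 / 93179515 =-666.34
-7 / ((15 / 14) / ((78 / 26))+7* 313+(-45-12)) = -98 / 29881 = -0.00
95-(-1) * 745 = 840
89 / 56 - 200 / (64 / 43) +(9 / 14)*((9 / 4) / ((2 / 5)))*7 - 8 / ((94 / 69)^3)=-1286510459 / 11628176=-110.64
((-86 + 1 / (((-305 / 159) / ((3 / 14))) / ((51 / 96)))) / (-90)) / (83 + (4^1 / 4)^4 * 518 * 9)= 11759149 / 58352112000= 0.00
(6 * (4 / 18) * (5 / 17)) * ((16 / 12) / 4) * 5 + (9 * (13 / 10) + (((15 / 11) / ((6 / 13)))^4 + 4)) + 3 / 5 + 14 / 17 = 16841492597 / 179205840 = 93.98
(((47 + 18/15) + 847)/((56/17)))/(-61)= -4.46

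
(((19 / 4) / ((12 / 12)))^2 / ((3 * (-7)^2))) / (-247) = -19 / 30576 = -0.00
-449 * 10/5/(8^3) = -1.75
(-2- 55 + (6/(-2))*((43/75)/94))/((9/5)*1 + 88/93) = -12461349/600190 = -20.76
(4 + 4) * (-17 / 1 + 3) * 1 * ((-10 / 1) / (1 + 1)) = 560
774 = 774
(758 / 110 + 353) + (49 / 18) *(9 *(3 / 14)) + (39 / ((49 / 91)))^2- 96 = 59452119 / 10780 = 5515.04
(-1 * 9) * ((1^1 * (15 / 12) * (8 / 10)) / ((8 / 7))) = -63 / 8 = -7.88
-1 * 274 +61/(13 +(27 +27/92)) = -1010106/3707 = -272.49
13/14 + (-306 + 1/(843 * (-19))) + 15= -290.07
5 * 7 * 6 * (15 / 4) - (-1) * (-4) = 1567 / 2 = 783.50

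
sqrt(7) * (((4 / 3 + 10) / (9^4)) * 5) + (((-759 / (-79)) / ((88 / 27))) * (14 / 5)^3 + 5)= 170 * sqrt(7) / 19683 + 688384 / 9875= 69.73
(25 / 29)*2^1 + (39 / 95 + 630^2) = 1093465381 / 2755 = 396902.13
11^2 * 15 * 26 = 47190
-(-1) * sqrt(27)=3 * sqrt(3)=5.20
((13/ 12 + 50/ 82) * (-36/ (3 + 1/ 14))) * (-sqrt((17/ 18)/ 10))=5831 * sqrt(85)/ 8815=6.10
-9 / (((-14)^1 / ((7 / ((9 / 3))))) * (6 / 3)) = 3 / 4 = 0.75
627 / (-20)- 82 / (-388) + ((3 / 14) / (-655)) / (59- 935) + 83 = 51.86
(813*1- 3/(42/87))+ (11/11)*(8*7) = 12079/14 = 862.79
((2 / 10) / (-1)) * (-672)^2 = -451584 / 5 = -90316.80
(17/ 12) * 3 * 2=17/ 2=8.50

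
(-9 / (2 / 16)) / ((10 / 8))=-288 / 5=-57.60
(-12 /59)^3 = -1728 /205379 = -0.01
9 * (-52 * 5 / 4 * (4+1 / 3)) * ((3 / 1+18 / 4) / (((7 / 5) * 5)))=-38025 / 14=-2716.07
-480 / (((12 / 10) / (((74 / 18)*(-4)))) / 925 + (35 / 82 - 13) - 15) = 17.41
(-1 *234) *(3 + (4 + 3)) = -2340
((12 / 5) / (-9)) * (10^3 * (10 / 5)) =-1600 / 3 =-533.33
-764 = -764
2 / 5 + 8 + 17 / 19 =883 / 95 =9.29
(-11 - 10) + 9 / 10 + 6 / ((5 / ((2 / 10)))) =-19.86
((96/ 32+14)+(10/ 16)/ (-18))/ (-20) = -2443/ 2880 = -0.85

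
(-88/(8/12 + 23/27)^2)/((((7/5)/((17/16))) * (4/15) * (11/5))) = -49.37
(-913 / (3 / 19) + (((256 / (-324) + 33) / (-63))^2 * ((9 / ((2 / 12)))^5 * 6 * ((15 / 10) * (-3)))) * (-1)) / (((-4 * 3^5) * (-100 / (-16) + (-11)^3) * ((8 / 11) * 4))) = 5240091008911 / 6057138528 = 865.11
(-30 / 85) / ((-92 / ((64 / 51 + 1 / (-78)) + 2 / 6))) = 2089 / 345644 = 0.01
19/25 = 0.76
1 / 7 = 0.14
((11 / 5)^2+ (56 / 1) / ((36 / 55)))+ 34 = 124.40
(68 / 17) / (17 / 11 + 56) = 44 / 633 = 0.07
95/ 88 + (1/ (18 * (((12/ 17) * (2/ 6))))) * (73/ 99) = 1117/ 891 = 1.25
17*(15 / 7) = 255 / 7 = 36.43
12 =12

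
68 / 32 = 17 / 8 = 2.12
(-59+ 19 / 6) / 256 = -335 / 1536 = -0.22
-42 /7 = -6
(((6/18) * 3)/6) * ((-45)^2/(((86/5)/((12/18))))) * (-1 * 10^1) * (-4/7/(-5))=-4500/301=-14.95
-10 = -10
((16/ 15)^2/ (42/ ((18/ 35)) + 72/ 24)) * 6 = 256/ 3175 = 0.08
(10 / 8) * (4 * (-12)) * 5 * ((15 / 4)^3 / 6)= -84375 / 32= -2636.72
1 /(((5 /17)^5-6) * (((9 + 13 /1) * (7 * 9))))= -1419857 /11803199562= -0.00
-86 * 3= -258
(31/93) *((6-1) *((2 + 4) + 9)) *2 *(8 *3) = 1200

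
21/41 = 0.51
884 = 884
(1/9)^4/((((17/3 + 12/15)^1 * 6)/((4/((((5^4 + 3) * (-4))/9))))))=-5/88815528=-0.00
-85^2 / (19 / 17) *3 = -368475 / 19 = -19393.42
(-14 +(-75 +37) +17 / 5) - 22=-353 / 5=-70.60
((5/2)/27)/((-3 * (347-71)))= -5/44712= -0.00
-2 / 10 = -1 / 5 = -0.20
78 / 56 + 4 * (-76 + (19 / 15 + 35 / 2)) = -95567 / 420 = -227.54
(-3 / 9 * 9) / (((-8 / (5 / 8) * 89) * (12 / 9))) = 45 / 22784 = 0.00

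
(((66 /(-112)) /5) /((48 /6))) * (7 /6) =-0.02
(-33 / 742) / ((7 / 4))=-66 / 2597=-0.03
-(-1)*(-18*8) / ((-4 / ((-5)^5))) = -112500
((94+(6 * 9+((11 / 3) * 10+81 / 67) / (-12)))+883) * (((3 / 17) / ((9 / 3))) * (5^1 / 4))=12395795 / 164016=75.58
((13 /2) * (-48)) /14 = -156 /7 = -22.29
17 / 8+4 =6.12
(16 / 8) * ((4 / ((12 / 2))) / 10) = 2 / 15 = 0.13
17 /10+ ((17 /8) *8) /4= 119 /20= 5.95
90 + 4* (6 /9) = 278 /3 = 92.67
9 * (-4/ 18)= -2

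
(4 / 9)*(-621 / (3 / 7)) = -644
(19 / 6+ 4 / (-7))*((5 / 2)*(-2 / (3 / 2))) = -545 / 63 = -8.65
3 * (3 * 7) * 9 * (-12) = -6804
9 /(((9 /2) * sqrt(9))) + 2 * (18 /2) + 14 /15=19.60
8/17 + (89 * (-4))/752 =-9/3196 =-0.00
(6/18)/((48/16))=1/9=0.11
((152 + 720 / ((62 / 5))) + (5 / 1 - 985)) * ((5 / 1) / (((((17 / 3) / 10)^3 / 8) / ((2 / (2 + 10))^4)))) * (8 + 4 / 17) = -163800000 / 152303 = -1075.49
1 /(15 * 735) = 1 /11025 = 0.00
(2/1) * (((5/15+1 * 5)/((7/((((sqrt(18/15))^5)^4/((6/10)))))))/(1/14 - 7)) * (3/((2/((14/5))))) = -9.53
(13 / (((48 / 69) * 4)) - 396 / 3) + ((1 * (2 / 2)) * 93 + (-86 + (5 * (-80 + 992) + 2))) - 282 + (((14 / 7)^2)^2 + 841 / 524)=35022289 / 8384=4177.28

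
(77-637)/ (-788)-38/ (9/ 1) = -6226/ 1773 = -3.51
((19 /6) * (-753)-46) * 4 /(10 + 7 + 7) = -405.08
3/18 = 0.17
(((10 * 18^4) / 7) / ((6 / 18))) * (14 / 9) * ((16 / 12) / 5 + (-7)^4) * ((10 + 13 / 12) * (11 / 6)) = 34146876456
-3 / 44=-0.07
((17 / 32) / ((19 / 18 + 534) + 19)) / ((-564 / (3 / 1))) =-153 / 29998784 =-0.00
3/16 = 0.19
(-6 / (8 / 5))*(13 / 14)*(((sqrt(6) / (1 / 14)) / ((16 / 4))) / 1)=-195*sqrt(6) / 16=-29.85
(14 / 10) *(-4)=-28 / 5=-5.60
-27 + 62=35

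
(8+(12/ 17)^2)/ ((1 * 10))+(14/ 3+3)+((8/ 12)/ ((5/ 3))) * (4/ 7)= 8.75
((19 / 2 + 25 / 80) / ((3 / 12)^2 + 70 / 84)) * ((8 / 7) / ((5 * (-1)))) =-3768 / 1505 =-2.50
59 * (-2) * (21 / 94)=-1239 / 47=-26.36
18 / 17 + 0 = 18 / 17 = 1.06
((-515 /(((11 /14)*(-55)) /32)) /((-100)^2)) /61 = 2884 /4613125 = 0.00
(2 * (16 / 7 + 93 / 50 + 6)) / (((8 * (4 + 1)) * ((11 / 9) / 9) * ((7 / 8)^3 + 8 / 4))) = 18408384 / 13157375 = 1.40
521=521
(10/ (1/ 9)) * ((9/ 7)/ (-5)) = -23.14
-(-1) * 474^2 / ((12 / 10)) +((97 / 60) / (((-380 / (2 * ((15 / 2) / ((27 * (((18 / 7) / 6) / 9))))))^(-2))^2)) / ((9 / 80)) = 39283112094 / 2401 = 16361146.23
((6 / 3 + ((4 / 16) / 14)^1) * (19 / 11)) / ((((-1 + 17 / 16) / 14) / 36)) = 28106.18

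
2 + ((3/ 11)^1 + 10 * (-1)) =-85/ 11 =-7.73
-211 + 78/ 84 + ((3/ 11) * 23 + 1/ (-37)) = -1161399/ 5698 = -203.83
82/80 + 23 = 961/40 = 24.02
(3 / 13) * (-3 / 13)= -9 / 169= -0.05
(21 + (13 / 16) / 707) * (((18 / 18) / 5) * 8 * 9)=427617 / 1414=302.42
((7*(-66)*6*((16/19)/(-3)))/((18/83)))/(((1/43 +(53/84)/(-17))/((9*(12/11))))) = -41098434048/16169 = -2541804.32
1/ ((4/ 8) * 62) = 1/ 31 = 0.03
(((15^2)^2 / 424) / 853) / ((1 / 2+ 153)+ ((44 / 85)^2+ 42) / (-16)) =365765625 / 394204712863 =0.00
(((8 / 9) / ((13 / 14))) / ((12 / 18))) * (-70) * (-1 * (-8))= -804.10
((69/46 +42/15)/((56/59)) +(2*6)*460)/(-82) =-75457/1120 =-67.37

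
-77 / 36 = -2.14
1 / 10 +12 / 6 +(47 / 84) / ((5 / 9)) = 87 / 28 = 3.11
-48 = -48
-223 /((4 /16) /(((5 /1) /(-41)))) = 4460 /41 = 108.78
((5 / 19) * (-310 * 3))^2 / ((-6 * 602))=-1801875 / 108661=-16.58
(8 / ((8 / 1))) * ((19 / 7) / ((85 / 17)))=19 / 35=0.54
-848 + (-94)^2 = 7988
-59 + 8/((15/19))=-733/15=-48.87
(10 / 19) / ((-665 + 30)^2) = 0.00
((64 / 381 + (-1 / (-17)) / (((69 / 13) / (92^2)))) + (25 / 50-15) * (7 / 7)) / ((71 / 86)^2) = 3807013342 / 32650557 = 116.60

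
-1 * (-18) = 18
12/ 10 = 6/ 5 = 1.20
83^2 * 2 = 13778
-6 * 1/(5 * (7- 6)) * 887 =-5322/5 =-1064.40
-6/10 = -3/5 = -0.60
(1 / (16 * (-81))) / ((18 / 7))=-7 / 23328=-0.00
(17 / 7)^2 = 289 / 49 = 5.90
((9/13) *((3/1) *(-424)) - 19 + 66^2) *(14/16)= 3024.34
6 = 6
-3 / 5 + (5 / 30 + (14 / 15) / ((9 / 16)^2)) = 1223 / 486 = 2.52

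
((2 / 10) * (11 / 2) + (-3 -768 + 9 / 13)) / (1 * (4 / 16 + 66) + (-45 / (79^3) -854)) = 98604841766 / 100981794485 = 0.98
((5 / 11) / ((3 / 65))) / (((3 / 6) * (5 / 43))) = 5590 / 33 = 169.39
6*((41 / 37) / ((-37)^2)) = 246 / 50653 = 0.00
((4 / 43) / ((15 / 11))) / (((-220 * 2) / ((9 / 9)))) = -1 / 6450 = -0.00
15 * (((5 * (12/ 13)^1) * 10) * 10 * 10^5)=9000000000/ 13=692307692.31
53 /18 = 2.94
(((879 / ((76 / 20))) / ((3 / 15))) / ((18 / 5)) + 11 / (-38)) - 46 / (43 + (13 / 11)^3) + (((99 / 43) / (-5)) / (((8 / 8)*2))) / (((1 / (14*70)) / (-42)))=79275628053 / 8092385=9796.32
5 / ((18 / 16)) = 40 / 9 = 4.44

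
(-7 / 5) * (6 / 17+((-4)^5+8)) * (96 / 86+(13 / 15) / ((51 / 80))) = 1968600256 / 559215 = 3520.29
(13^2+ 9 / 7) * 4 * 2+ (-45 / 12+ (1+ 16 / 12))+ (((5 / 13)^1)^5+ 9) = 42724576717 / 31188612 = 1369.88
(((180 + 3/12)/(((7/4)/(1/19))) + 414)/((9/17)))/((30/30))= 135473/171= 792.24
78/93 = 26/31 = 0.84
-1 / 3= -0.33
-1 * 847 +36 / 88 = -18625 / 22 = -846.59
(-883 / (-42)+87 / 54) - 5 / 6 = 2747 / 126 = 21.80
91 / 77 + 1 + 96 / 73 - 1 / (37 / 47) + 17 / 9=1100482 / 267399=4.12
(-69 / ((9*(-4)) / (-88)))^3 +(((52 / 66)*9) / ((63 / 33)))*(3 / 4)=-1813757971 / 378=-4798301.51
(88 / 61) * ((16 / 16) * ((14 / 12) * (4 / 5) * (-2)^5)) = -39424 / 915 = -43.09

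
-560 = -560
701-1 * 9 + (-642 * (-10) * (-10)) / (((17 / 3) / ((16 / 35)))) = -533972 / 119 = -4487.16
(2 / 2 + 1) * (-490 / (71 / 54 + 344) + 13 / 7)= 114382 / 130529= 0.88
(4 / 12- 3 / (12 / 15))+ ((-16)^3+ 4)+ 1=-49133 / 12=-4094.42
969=969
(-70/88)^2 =1225/1936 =0.63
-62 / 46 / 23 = -31 / 529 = -0.06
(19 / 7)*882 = 2394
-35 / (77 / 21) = -105 / 11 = -9.55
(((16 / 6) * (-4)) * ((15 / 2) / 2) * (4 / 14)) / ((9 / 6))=-160 / 21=-7.62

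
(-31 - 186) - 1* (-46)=-171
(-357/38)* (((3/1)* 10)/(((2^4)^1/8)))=-5355/38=-140.92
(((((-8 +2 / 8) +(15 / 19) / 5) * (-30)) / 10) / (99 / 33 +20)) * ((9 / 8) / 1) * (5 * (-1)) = -77895 / 13984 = -5.57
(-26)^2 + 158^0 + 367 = 1044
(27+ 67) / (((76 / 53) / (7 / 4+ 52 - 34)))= 196789 / 152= 1294.66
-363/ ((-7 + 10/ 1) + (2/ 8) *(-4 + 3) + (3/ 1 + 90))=-1452/ 383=-3.79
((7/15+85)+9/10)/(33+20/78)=33683/12970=2.60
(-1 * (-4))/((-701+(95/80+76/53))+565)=-0.03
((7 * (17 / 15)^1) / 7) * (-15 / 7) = -2.43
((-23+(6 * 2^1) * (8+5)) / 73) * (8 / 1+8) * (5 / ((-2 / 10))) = -53200 / 73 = -728.77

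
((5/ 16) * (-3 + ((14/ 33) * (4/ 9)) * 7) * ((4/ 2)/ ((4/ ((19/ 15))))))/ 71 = -9481/ 2024352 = -0.00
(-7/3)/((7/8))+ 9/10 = -1.77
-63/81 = -0.78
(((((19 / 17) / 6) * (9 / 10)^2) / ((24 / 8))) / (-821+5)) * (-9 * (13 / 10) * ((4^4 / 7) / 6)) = 2223 / 505750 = 0.00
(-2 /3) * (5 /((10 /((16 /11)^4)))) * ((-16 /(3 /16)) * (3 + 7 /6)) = 209715200 /395307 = 530.51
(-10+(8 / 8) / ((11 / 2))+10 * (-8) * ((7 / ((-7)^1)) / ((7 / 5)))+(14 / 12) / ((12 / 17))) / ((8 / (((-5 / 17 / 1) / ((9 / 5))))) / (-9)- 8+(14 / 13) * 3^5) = 88247575 / 466904592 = 0.19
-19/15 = -1.27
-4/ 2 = -2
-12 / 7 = -1.71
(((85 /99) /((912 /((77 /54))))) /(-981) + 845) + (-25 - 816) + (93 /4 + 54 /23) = 295997296819 /10000643616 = 29.60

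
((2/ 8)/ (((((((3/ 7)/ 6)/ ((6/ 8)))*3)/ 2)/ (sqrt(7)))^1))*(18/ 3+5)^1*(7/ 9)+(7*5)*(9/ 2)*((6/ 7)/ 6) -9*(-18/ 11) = 819/ 22+539*sqrt(7)/ 36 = 76.84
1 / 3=0.33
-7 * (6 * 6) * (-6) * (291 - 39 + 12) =399168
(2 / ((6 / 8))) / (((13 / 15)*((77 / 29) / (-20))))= -23200 / 1001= -23.18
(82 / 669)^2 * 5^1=33620 / 447561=0.08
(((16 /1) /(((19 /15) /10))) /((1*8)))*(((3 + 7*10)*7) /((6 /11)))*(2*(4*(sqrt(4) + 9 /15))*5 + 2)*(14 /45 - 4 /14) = 6809440 /171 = 39821.29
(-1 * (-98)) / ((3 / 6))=196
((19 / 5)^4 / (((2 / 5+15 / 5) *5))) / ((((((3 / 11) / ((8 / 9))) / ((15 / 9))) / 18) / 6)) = 45872992 / 6375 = 7195.76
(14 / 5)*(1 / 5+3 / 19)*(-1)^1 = -476 / 475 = -1.00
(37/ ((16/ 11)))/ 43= 407/ 688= 0.59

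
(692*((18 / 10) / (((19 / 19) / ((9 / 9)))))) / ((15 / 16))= 33216 / 25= 1328.64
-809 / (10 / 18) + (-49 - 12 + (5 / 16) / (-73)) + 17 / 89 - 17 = -797318737 / 519760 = -1534.01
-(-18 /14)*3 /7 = 27 /49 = 0.55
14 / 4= 7 / 2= 3.50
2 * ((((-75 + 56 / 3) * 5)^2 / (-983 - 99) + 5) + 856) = 7670393 / 4869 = 1575.35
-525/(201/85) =-14875/67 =-222.01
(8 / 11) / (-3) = -8 / 33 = -0.24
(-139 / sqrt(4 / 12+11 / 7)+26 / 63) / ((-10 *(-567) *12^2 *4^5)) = 13 / 26336378880 - 139 *sqrt(210) / 16721510400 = -0.00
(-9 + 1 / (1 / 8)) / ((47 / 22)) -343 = -16143 / 47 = -343.47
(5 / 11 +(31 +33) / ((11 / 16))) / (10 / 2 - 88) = -1029 / 913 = -1.13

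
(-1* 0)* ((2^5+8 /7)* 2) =0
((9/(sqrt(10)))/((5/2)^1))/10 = 9 * sqrt(10)/250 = 0.11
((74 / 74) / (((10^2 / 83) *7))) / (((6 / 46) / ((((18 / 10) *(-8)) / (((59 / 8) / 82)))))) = -7513824 / 51625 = -145.55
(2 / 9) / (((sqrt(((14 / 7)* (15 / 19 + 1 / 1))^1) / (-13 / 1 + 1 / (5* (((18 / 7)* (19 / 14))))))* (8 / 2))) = -5533* sqrt(323) / 261630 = -0.38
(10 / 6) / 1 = 5 / 3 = 1.67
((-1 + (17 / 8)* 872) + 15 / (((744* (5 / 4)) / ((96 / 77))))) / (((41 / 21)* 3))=4420772 / 13981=316.20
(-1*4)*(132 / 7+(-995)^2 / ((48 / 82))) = -6765246.26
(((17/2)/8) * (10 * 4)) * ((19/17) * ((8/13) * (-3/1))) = -1140/13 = -87.69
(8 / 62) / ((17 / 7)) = 28 / 527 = 0.05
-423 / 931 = -0.45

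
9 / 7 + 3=30 / 7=4.29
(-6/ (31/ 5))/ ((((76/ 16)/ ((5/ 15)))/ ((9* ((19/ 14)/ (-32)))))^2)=-135/ 194432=-0.00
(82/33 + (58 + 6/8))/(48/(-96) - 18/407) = -299071/2658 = -112.52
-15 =-15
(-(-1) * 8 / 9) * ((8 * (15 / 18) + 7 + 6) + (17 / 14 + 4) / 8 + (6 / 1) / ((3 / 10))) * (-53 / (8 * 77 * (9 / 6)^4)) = -0.61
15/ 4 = 3.75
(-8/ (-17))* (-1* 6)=-48/ 17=-2.82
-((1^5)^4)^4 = -1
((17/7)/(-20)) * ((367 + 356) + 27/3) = -3111/35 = -88.89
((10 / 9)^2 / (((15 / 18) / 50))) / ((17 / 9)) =2000 / 51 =39.22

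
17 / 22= 0.77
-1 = -1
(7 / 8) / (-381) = -7 / 3048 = -0.00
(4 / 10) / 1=2 / 5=0.40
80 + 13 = 93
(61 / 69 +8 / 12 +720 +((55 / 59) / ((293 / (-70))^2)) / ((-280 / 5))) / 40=504350707109 / 27959302320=18.04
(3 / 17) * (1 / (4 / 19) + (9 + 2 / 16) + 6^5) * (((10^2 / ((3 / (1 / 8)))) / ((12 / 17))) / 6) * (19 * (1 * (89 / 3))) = 878178575 / 1152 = 762307.79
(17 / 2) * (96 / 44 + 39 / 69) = 11815 / 506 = 23.35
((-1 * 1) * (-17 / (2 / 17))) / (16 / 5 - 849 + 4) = -1445 / 8418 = -0.17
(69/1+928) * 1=997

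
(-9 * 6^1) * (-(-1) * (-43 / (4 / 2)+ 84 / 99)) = 12267 / 11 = 1115.18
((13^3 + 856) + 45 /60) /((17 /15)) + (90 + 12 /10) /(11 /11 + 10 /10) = 931629 /340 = 2740.09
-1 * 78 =-78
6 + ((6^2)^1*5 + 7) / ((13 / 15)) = 2883 / 13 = 221.77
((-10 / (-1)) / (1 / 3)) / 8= 15 / 4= 3.75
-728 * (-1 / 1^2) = 728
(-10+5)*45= -225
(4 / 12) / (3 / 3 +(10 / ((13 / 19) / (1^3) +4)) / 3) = 89 / 457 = 0.19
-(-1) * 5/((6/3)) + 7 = 19/2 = 9.50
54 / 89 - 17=-1459 / 89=-16.39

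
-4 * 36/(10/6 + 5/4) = -1728/35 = -49.37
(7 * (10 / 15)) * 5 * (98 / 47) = 6860 / 141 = 48.65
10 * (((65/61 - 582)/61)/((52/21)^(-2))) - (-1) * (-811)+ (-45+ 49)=-2282472007/1640961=-1390.94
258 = 258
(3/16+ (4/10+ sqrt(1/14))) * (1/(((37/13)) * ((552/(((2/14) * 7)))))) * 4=0.00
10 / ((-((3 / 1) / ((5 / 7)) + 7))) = -0.89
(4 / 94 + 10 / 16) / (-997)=-251 / 374872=-0.00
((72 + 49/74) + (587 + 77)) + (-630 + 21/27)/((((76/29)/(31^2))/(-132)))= 128470334899/4218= 30457642.22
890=890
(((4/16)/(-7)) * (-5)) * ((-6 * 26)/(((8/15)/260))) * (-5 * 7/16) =950625/32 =29707.03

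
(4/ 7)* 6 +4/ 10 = 134/ 35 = 3.83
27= 27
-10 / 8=-5 / 4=-1.25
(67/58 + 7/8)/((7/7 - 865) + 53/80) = -4710/2002943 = -0.00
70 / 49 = 10 / 7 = 1.43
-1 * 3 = -3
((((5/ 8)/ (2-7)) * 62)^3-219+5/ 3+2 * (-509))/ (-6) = 283.47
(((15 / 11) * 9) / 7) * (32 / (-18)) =-240 / 77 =-3.12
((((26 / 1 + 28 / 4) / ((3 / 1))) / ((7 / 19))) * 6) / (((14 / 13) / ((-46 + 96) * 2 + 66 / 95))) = 16750.26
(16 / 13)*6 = 96 / 13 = 7.38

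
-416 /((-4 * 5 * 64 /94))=611 /20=30.55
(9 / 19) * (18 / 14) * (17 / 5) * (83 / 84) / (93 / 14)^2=4233 / 91295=0.05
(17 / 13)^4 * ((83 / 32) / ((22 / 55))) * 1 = 34661215 / 1827904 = 18.96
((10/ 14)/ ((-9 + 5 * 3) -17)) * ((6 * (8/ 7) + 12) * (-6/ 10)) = 36/ 49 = 0.73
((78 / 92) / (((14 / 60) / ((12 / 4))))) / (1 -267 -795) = -1755 / 170821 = -0.01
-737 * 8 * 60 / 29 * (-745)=263551200 / 29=9087972.41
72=72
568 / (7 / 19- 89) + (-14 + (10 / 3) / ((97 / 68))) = -2213992 / 122511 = -18.07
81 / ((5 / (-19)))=-1539 / 5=-307.80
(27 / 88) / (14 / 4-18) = -0.02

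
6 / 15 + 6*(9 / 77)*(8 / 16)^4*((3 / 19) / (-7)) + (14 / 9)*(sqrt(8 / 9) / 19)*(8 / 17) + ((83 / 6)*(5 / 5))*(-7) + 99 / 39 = -1500076511 / 15975960 + 224*sqrt(2) / 8721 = -93.86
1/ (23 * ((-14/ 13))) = -13/ 322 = -0.04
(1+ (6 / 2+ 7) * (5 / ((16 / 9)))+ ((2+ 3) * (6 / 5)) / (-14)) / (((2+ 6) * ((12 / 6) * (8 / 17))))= 27319 / 7168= 3.81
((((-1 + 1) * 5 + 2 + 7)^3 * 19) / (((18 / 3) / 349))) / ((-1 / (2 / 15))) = -537111 / 5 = -107422.20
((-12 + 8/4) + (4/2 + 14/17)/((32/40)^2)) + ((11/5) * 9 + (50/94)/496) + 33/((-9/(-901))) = 19723333783/5944560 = 3317.88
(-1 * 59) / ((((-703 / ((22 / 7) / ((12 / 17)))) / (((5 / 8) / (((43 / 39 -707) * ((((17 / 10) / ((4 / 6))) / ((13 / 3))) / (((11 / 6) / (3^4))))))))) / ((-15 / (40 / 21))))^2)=-616788361475 / 3623727729581492944896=-0.00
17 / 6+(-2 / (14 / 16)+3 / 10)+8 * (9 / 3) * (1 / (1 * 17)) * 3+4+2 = 19783 / 1785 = 11.08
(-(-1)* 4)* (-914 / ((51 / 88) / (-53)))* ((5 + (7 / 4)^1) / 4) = 9591516 / 17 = 564206.82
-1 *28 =-28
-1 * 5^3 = -125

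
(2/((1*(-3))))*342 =-228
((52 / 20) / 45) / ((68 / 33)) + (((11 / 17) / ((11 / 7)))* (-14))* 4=-117457 / 5100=-23.03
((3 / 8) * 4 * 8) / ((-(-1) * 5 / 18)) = 216 / 5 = 43.20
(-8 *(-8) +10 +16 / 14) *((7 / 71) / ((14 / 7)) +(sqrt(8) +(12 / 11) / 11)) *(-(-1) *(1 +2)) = 2012739 / 60137 +3156 *sqrt(2) / 7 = 671.08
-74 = -74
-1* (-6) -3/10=57/10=5.70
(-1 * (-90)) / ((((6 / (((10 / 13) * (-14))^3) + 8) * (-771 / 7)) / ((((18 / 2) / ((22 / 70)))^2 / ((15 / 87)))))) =-165814500600000 / 341115711673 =-486.09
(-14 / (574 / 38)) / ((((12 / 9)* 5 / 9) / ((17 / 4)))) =-8721 / 1640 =-5.32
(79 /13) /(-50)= -0.12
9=9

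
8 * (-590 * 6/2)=-14160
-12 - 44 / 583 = -640 / 53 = -12.08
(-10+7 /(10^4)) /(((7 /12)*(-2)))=299979 /35000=8.57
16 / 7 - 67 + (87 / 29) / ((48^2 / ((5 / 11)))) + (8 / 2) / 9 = -11401879 / 177408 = -64.27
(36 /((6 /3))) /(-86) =-9 /43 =-0.21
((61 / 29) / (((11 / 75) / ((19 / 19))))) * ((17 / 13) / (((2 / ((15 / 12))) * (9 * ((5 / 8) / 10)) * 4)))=129625 / 24882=5.21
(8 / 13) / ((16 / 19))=19 / 26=0.73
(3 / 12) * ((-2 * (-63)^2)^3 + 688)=-125047004246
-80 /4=-20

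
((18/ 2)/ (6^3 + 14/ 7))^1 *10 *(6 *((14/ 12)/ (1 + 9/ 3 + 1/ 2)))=70/ 109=0.64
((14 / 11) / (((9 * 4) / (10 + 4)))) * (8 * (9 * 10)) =3920 / 11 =356.36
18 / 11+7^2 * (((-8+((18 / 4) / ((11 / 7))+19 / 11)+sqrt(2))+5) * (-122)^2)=729316 * sqrt(2)+12763048 / 11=2191685.67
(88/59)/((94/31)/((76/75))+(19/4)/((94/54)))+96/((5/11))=39518742208/186884565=211.46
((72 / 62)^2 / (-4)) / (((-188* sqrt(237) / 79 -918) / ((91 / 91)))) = 0.00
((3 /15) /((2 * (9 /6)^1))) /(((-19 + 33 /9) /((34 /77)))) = -17 /8855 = -0.00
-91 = -91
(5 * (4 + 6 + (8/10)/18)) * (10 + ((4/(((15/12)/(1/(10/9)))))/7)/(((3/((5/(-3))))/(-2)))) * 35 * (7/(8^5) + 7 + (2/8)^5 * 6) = 527486825/4096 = 128780.96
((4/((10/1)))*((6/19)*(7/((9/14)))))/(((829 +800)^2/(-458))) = -179536/756287685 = -0.00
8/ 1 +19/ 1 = 27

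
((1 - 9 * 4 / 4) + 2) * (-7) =42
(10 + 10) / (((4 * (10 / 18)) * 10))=9 / 10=0.90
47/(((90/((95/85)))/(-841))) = -751013/1530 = -490.86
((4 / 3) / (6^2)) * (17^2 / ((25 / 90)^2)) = 3468 / 25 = 138.72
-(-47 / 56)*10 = 235 / 28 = 8.39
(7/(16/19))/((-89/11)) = -1463/1424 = -1.03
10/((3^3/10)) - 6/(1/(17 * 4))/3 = -132.30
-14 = -14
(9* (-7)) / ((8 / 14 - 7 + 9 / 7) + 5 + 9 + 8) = -441 / 118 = -3.74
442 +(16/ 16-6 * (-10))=503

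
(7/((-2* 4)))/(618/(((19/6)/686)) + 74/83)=-11039/1689020080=-0.00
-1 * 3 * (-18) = 54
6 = 6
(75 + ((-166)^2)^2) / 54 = 759333211 / 54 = 14061726.13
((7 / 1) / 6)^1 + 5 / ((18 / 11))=38 / 9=4.22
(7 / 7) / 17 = 1 / 17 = 0.06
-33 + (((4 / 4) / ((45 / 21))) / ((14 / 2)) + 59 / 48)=-7609 / 240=-31.70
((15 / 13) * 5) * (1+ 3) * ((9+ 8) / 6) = 850 / 13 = 65.38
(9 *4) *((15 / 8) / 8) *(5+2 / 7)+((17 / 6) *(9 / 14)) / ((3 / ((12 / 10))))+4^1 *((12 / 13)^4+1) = 835389143 / 15994160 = 52.23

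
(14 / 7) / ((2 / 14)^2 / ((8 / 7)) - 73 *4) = -112 / 16351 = -0.01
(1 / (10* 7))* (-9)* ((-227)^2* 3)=-1391283 / 70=-19875.47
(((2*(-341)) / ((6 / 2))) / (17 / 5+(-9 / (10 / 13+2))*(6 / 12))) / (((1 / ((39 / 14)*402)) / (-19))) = 2725090.87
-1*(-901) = 901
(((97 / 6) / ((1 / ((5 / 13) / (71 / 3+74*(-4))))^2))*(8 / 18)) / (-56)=-2425 / 9475673844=-0.00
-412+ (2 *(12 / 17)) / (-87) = -203124 / 493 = -412.02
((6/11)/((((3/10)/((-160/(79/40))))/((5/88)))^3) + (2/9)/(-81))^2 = 107495723369324038347802475328004/27692303686911822697443441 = 3881790.57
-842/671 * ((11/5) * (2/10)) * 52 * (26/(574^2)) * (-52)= 14798992/125612725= 0.12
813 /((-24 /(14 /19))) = -1897 /76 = -24.96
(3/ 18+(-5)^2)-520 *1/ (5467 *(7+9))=412661/ 16401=25.16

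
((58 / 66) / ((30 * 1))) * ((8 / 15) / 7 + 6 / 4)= 9599 / 207900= 0.05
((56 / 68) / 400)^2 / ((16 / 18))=441 / 92480000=0.00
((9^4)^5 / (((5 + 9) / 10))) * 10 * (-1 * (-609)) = 52885844746897640284350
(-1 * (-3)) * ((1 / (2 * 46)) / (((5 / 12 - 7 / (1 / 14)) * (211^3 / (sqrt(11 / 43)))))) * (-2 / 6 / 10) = 0.00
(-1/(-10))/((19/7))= 7/190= 0.04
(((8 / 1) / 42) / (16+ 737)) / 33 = 4 / 521829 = 0.00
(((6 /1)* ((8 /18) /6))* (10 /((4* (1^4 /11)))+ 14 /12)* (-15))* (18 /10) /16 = -43 /2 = -21.50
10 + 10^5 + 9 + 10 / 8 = 400081 / 4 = 100020.25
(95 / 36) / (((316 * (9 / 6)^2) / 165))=5225 / 8532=0.61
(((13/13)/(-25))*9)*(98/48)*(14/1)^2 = -7203/50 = -144.06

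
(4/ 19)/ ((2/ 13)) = 26/ 19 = 1.37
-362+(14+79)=-269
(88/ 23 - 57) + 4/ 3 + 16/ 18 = -10547/ 207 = -50.95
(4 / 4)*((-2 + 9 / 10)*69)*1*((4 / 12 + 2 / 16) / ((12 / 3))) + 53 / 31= -69313 / 9920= -6.99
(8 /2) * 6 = 24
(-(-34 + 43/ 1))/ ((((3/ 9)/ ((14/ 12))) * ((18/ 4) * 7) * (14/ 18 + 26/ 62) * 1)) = -279/ 334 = -0.84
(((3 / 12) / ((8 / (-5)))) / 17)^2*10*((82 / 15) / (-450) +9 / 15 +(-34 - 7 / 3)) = -120641 / 3995136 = -0.03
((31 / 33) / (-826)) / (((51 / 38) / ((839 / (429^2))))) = -494171 / 127923034239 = -0.00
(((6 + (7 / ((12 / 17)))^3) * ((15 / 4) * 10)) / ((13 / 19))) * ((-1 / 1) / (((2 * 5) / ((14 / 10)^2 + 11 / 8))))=-21487413671 / 1198080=-17934.87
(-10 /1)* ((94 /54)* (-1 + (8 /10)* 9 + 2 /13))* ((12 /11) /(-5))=24.13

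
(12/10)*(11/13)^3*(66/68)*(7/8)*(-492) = -113453109/373490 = -303.76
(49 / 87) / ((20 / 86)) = 2107 / 870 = 2.42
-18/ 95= -0.19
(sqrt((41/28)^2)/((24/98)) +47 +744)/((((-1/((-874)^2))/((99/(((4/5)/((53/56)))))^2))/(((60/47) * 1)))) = -3591576999180658125/336896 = -10660788490159.15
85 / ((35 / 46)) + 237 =2441 / 7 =348.71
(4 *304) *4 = 4864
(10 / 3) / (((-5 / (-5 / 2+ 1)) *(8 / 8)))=1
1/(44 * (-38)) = -0.00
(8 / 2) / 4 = 1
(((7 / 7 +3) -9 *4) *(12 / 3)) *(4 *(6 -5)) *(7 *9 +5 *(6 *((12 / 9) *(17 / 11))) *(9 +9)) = -6621696 / 11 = -601972.36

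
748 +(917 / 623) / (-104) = 6923357 / 9256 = 747.99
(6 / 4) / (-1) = -3 / 2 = -1.50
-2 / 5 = -0.40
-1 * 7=-7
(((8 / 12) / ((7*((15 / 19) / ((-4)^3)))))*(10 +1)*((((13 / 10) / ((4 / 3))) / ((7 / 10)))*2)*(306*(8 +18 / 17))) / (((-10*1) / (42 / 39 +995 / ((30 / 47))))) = 17902478528 / 175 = 102299877.30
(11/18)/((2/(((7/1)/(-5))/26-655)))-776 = -4568407/4680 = -976.16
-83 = -83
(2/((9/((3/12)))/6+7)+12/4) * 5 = 205/13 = 15.77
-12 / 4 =-3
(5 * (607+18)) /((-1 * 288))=-3125 /288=-10.85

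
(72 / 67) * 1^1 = 1.07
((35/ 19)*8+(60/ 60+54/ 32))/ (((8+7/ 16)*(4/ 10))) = 5297/ 1026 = 5.16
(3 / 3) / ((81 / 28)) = 28 / 81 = 0.35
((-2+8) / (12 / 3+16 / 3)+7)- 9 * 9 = -1027 / 14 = -73.36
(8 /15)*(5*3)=8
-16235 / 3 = -5411.67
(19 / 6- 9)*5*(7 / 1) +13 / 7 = -8497 / 42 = -202.31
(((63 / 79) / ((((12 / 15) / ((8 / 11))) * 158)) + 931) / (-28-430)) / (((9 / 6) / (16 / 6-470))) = 633.32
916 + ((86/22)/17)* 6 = 171550/187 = 917.38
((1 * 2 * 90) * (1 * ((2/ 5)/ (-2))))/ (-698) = 18/ 349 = 0.05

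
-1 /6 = -0.17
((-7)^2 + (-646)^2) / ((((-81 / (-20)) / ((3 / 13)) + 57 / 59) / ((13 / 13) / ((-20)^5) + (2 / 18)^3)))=15756112142797 / 509693472000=30.91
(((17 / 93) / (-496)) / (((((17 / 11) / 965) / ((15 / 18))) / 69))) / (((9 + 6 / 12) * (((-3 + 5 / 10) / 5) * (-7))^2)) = -1220725 / 10736292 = -0.11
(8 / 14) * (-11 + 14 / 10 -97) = -2132 / 35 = -60.91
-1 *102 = -102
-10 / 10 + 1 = 0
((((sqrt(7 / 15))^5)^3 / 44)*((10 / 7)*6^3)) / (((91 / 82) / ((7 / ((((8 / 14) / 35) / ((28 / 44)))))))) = 3308995774*sqrt(105) / 5972484375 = 5.68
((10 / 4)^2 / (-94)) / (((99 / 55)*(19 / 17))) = -2125 / 64296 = -0.03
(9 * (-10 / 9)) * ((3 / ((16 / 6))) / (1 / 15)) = -675 / 4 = -168.75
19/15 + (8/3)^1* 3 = 139/15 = 9.27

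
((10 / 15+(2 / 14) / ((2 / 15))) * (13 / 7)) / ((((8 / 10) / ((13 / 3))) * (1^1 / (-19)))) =-1172015 / 3528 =-332.20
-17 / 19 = -0.89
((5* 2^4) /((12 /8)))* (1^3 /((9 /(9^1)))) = 160 /3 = 53.33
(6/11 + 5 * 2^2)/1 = 226/11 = 20.55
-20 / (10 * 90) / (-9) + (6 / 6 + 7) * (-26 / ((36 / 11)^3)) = -86479 / 14580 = -5.93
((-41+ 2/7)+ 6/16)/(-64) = 2259/3584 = 0.63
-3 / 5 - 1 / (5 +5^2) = -19 / 30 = -0.63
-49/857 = -0.06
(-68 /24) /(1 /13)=-221 /6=-36.83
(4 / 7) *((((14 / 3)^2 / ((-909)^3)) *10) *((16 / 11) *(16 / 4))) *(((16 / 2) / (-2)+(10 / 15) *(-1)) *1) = 0.00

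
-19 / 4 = -4.75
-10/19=-0.53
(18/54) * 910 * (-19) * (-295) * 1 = 5100550/3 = 1700183.33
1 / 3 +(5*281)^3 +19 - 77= 2773505067.33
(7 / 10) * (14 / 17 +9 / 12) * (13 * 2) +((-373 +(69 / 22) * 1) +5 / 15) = -3824809 / 11220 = -340.89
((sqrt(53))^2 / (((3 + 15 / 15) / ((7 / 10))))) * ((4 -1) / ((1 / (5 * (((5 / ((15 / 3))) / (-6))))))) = -371 / 16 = -23.19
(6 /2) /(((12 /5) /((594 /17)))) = 1485 /34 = 43.68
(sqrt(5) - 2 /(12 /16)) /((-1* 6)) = 4 /9 - sqrt(5) /6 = 0.07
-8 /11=-0.73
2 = 2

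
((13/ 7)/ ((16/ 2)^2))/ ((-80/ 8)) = -13/ 4480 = -0.00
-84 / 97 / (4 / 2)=-42 / 97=-0.43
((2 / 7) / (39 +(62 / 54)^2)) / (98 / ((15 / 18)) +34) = 3645 / 77976976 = 0.00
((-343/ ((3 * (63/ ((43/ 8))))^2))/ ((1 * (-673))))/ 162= 12943/ 5086717056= 0.00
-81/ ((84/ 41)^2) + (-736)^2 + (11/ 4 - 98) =541581.45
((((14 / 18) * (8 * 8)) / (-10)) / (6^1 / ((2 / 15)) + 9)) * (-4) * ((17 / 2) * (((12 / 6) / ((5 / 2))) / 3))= 15232 / 18225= 0.84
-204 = -204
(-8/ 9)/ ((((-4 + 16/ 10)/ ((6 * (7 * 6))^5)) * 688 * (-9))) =-2613824640/ 43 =-60786619.53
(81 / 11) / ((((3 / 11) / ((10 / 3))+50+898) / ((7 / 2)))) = 945 / 34763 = 0.03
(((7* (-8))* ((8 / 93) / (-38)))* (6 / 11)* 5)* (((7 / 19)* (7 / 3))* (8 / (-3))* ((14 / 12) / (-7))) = 439040 / 3323727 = 0.13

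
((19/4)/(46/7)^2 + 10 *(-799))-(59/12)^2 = -305239655/38088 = -8014.06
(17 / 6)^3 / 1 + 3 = 5561 / 216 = 25.75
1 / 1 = 1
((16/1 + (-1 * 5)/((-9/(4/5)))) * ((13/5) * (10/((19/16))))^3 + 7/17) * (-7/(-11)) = 1267913729971/11543697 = 109836.02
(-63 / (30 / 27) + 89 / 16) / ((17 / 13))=-53183 / 1360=-39.11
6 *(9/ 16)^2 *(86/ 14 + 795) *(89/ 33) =5053509/ 1232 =4101.87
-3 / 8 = -0.38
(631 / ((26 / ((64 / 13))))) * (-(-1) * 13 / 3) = 20192 / 39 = 517.74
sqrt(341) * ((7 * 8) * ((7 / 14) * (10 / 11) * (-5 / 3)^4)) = 175000 * sqrt(341) / 891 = 3626.92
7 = 7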